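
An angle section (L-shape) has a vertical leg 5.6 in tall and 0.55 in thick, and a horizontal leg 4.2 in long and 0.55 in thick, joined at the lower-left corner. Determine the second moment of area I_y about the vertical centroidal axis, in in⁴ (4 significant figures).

Decompose the section into non-overlapping parts with the origin at the bottom-left of its bounding rectangle.
Vertical leg: 0.55 × 5.6, A = 3.08 in², x = 0.275 in, Ī = 0.0776417 in⁴.
Horizontal leg (remainder): 3.65 × 0.55, A = 2.0075 in², x = 2.375 in, Ī = 2.22874 in⁴.
Centroid: x̄ = ΣA·x / ΣA = 1.10365 in.
Transfer each piece to the vertical centroidal axis using Ī + A·d² with d = x − 1.10365:
  vertical leg: d = -0.828649 in → contributes +2.19255 in⁴
  horizontal leg (remainder): d = 1.27135 in → contributes +5.47353 in⁴
Total I = 7.66608 in⁴.

I_y ≈ 7.666 in⁴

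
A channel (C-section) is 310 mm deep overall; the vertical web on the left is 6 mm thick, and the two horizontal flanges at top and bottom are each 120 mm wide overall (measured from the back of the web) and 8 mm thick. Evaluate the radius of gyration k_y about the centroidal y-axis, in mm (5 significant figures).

k_y ≈ 37.916 mm

Decompose the section into non-overlapping parts with the origin at the bottom-left of its bounding rectangle.
Web: 6 × 310, A = 1 860 mm², x = 3 mm, Ī = 5 580 mm⁴.
Top flange (beyond web): 114 × 8, A = 912 mm², x = 63 mm, Ī = 987 696 mm⁴.
Bottom flange (beyond web): 114 × 8, A = 912 mm², x = 63 mm, Ī = 987 696 mm⁴.
Centroid: x̄ = ΣA·x / ΣA = 32.70684 mm.
Transfer each piece to the centroidal y-axis using Ī + A·d² with d = x − 32.70684:
  web: d = -29.70684 mm → contributes +1 647 023 mm⁴
  top flange (beyond web): d = 30.29316 mm → contributes +1 824 616 mm⁴
  bottom flange (beyond web): d = 30.29316 mm → contributes +1 824 616 mm⁴
Total I = 5 296 255 mm⁴.
Radius of gyration: k = √(I/A) = √(5 296 255 / 3 684) = 37.91619 mm.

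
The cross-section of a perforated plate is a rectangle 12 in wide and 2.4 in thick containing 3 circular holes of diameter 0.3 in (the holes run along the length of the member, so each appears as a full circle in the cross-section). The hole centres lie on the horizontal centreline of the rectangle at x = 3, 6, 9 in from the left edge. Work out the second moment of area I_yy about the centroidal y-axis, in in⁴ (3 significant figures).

Break the section into simple shapes (no overlaps), measuring from the bottom-left corner of the bounding box.
Plate: 12 × 2.4, A = 28.8 in², x = 6 in, Ī = 345.6 in⁴.
Hole 1 (subtracted): ⌀0.3, A = 0.070686 in², x = 3 in, Ī = 0.00039761 in⁴.
Hole 2 (subtracted): ⌀0.3, A = 0.070686 in², x = 6 in, Ī = 0.00039761 in⁴.
Hole 3 (subtracted): ⌀0.3, A = 0.070686 in², x = 9 in, Ī = 0.00039761 in⁴.
By symmetry the centroid is at mid-width, x̄ = 6 in.
Transfer each piece to the centroidal y-axis using Ī + A·d² with d = x − 6:
  plate: d = 0 in → contributes +345.6 in⁴
  hole 1: d = -3 in → contributes −0.63657 in⁴
  hole 2: d = 0 in → contributes −0.00039761 in⁴
  hole 3: d = 3 in → contributes −0.63657 in⁴
Total I = 344.33 in⁴.

I_yy ≈ 344 in⁴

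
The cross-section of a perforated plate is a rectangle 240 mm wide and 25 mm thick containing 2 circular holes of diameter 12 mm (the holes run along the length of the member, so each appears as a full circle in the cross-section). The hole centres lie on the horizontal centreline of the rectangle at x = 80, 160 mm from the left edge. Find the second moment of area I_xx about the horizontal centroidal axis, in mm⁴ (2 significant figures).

Treat the section as a set of non-overlapping primitives; coordinates are from the bounding-box lower-left.
Plate: 240 × 25, A = 6 000 mm², y = 12.5 mm, Ī = 312 500 mm⁴.
Hole 1 (subtracted): ⌀12, A = 113.1 mm², y = 12.5 mm, Ī = 1 018 mm⁴.
Hole 2 (subtracted): ⌀12, A = 113.1 mm², y = 12.5 mm, Ī = 1 018 mm⁴.
By symmetry the centroid is at mid-height, ȳ = 12.5 mm.
All pieces are centred on the horizontal centroidal axis, so I = ΣĪ (holes subtracted) = 310 464 mm⁴.

I_xx ≈ 3.1 × 10⁵ mm⁴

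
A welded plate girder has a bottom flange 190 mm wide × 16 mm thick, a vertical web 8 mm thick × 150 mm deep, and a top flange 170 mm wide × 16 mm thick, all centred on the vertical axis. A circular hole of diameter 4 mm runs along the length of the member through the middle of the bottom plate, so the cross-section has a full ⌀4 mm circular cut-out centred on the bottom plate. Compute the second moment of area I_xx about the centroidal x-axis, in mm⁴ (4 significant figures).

I_xx ≈ 4.187 × 10⁷ mm⁴

Break the section into simple shapes (no overlaps), measuring from the bottom-left corner of the bounding box.
Bottom plate: 190 × 16, A = 3 040 mm², y = 8 mm, Ī = 64853.3 mm⁴.
Web plate: 8 × 150, A = 1 200 mm², y = 91 mm, Ī = 2 250 000 mm⁴.
Top plate: 170 × 16, A = 2 720 mm², y = 174 mm, Ī = 58026.7 mm⁴.
Hole (subtracted): ⌀4, A = 12.5664 mm², y = 8 mm, Ī = 12.5664 mm⁴.
Centroid: ȳ = ΣA·y / ΣA = 87.3271 mm.
Transfer each piece to the centroidal x-axis using Ī + A·d² with d = y − 87.3271:
  bottom plate: d = -79.3271 mm → contributes +19 194 948 mm⁴
  web plate: d = 3.67287 mm → contributes +2 266 188 mm⁴
  top plate: d = 86.6729 mm → contributes +20 491 172 mm⁴
  hole: d = -79.3271 mm → contributes −79090.2 mm⁴
Total I = 41 873 217 mm⁴.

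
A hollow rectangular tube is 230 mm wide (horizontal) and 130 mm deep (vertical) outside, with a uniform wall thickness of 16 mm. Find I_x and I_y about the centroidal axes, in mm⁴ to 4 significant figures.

I_x ≈ 2.658 × 10⁷ mm⁴, I_y ≈ 6.842 × 10⁷ mm⁴

Split into non-overlapping primitives; take the origin at the lower-left of the bounding box.
Outer rectangle: 230 × 130, A = 29 900 mm², y = 65 mm, Ī = 42 109 167 mm⁴.
Inner void (subtracted): 198 × 98, A = 19 404 mm², y = 65 mm, Ī = 15 529 668 mm⁴.
By symmetry the centroid is at mid-height, ȳ = 65 mm.
All pieces are centred on the centroidal x-axis, so I = ΣĪ (holes subtracted) = 26 579 499 mm⁴.
Repeating about the centroidal y-axis gives I_y = 68 416 299 mm⁴.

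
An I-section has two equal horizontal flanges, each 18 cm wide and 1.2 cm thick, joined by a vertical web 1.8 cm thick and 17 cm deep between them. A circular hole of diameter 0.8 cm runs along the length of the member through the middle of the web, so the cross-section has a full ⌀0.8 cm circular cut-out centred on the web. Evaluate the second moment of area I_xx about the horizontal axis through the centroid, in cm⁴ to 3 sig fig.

Decompose the section into non-overlapping parts with the origin at the bottom-left of its bounding rectangle.
Bottom flange: 18 × 1.2, A = 21.6 cm², y = 0.6 cm, Ī = 2.592 cm⁴.
Web: 1.8 × 17, A = 30.6 cm², y = 9.7 cm, Ī = 736.95 cm⁴.
Top flange: 18 × 1.2, A = 21.6 cm², y = 18.8 cm, Ī = 2.592 cm⁴.
Hole (subtracted): ⌀0.8, A = 0.50265 cm², y = 9.7 cm, Ī = 0.020106 cm⁴.
By symmetry the centroid is at mid-height, ȳ = 9.7 cm.
Transfer each piece to the horizontal axis through the centroid using Ī + A·d² with d = y − 9.7:
  bottom flange: d = -9.1 cm → contributes +1791.3 cm⁴
  web: d = 0 cm → contributes +736.95 cm⁴
  top flange: d = 9.1 cm → contributes +1791.3 cm⁴
  hole: d = 0 cm → contributes −0.020106 cm⁴
Total I = 4319.5 cm⁴.

I_xx ≈ 4320 cm⁴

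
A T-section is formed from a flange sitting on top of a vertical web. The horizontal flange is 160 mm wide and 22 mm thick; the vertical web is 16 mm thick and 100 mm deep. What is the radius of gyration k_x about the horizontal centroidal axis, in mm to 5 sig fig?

k_x ≈ 32.978 mm

Split into non-overlapping primitives; take the origin at the lower-left of the bounding box.
Flange: 160 × 22, A = 3 520 mm², y = 111 mm, Ī = 141973.3 mm⁴.
Web: 16 × 100, A = 1 600 mm², y = 50 mm, Ī = 1 333 333 mm⁴.
Centroid: ȳ = ΣA·y / ΣA = 91.9375 mm.
Transfer each piece to the horizontal centroidal axis using Ī + A·d² with d = y − 91.9375:
  flange: d = 19.0625 mm → contributes +1 421 067 mm⁴
  web: d = -41.9375 mm → contributes +4 147 340 mm⁴
Total I = 5 568 407 mm⁴.
Radius of gyration: k = √(I/A) = √(5 568 407 / 5 120) = 32.97847 mm.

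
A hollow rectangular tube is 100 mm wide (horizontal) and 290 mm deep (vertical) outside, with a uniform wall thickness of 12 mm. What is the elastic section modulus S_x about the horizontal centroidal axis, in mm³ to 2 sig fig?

S_x ≈ 5.8 × 10⁵ mm³

Split into non-overlapping primitives; take the origin at the lower-left of the bounding box.
Outer rectangle: 100 × 290, A = 29 000 mm², y = 145 mm, Ī = 203 241 667 mm⁴.
Inner void (subtracted): 76 × 266, A = 20 216 mm², y = 145 mm, Ī = 119 200 275 mm⁴.
By symmetry the centroid is at mid-height, ȳ = 145 mm.
All pieces are centred on the horizontal centroidal axis, so I = ΣĪ (holes subtracted) = 84 041 392 mm⁴.
Extreme fibre distance c = 145 mm; S = I/c = 579 596 mm³.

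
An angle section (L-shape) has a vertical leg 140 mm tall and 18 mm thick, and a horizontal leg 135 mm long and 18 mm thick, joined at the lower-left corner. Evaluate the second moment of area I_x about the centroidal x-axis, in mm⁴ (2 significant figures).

I_x ≈ 8.4 × 10⁶ mm⁴

Treat the section as a set of non-overlapping primitives; coordinates are from the bounding-box lower-left.
Vertical leg: 18 × 140, A = 2 520 mm², y = 70 mm, Ī = 4 116 000 mm⁴.
Horizontal leg (remainder): 117 × 18, A = 2 106 mm², y = 9 mm, Ī = 56 862 mm⁴.
Centroid: ȳ = ΣA·y / ΣA = 42.23 mm.
Transfer each piece to the centroidal x-axis using Ī + A·d² with d = y − 42.23:
  vertical leg: d = 27.77 mm → contributes +6 059 416 mm⁴
  horizontal leg (remainder): d = -33.23 mm → contributes +2 382 317 mm⁴
Total I = 8 441 732 mm⁴.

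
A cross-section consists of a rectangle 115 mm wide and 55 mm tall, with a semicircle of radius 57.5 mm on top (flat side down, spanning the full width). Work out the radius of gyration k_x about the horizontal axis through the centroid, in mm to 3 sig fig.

k_x ≈ 30.2 mm

Decompose the section into non-overlapping parts with the origin at the bottom-left of its bounding rectangle.
Rectangular body: 115 × 55, A = 6 325 mm², y = 27.5 mm, Ī = 1 594 427 mm⁴.
Semicircular cap: semicircle r = 57.5, A = 5193.4 mm², y = 79.404 mm, Ī = 1 199 785 mm⁴.
Centroid: ȳ = ΣA·y / ΣA = 50.902 mm.
Transfer each piece to the horizontal axis through the centroid using Ī + A·d² with d = y − 50.902:
  rectangular body: d = -23.402 mm → contributes +5 058 456 mm⁴
  semicircular cap: d = 28.501 mm → contributes +5 418 561 mm⁴
Total I = 10 477 018 mm⁴.
Radius of gyration: k = √(I/A) = √(10 477 018 / 11 518) = 30.159 mm.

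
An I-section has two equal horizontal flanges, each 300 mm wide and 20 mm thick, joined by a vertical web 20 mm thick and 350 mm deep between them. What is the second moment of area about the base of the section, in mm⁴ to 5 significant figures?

Treat the section as a set of non-overlapping primitives; coordinates are from the bounding-box lower-left.
Bottom flange: 300 × 20, A = 6 000 mm², y = 10 mm, Ī = 200 000 mm⁴.
Web: 20 × 350, A = 7 000 mm², y = 195 mm, Ī = 71 458 333 mm⁴.
Top flange: 300 × 20, A = 6 000 mm², y = 380 mm, Ī = 200 000 mm⁴.
Transfer each piece to the base of the section using Ī + A·d² with d = y − 0:
  bottom flange: d = 10 mm → contributes +800 000 mm⁴
  web: d = 195 mm → contributes +337 633 333 mm⁴
  top flange: d = 380 mm → contributes +866 600 000 mm⁴
Total I = 1 205 033 333 mm⁴.

I_base ≈ 1.2050 × 10⁹ mm⁴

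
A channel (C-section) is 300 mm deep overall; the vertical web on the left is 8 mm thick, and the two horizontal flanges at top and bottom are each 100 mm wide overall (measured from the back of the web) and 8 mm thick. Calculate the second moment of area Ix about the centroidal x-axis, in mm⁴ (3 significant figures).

Break the section into simple shapes (no overlaps), measuring from the bottom-left corner of the bounding box.
Web: 8 × 300, A = 2 400 mm², y = 150 mm, Ī = 18 000 000 mm⁴.
Top flange (beyond web): 92 × 8, A = 736 mm², y = 296 mm, Ī = 3925.3 mm⁴.
Bottom flange (beyond web): 92 × 8, A = 736 mm², y = 4 mm, Ī = 3925.3 mm⁴.
By symmetry the centroid is at mid-height, ȳ = 150 mm.
Transfer each piece to the centroidal x-axis using Ī + A·d² with d = y − 150:
  web: d = 0 mm → contributes +18 000 000 mm⁴
  top flange (beyond web): d = 146 mm → contributes +15 692 501 mm⁴
  bottom flange (beyond web): d = -146 mm → contributes +15 692 501 mm⁴
Total I = 49 385 003 mm⁴.

Ix ≈ 4.94 × 10⁷ mm⁴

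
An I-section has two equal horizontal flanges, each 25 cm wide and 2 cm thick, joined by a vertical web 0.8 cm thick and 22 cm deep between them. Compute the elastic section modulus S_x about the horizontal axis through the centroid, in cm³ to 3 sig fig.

Treat the section as a set of non-overlapping primitives; coordinates are from the bounding-box lower-left.
Bottom flange: 25 × 2, A = 50 cm², y = 1 cm, Ī = 16.667 cm⁴.
Web: 0.8 × 22, A = 17.6 cm², y = 13 cm, Ī = 709.87 cm⁴.
Top flange: 25 × 2, A = 50 cm², y = 25 cm, Ī = 16.667 cm⁴.
By symmetry the centroid is at mid-height, ȳ = 13 cm.
Transfer each piece to the horizontal axis through the centroid using Ī + A·d² with d = y − 13:
  bottom flange: d = -12 cm → contributes +7216.7 cm⁴
  web: d = 0 cm → contributes +709.87 cm⁴
  top flange: d = 12 cm → contributes +7216.7 cm⁴
Total I = 15 143 cm⁴.
Extreme fibre distance c = 13 cm; S = I/c = 1164.9 cm³.

S_x ≈ 1160 cm³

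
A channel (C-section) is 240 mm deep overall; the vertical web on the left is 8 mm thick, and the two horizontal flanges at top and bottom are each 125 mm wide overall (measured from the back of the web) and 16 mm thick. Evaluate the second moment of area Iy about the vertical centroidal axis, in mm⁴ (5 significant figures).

Split into non-overlapping primitives; take the origin at the lower-left of the bounding box.
Web: 8 × 240, A = 1 920 mm², x = 4 mm, Ī = 10 240 mm⁴.
Top flange (beyond web): 117 × 16, A = 1 872 mm², x = 66.5 mm, Ī = 2 135 484 mm⁴.
Bottom flange (beyond web): 117 × 16, A = 1 872 mm², x = 66.5 mm, Ī = 2 135 484 mm⁴.
Centroid: x̄ = ΣA·x / ΣA = 45.31356 mm.
Transfer each piece to the vertical centroidal axis using Ī + A·d² with d = x − 45.31356:
  web: d = -41.31356 mm → contributes +3 287 316 mm⁴
  top flange (beyond web): d = 21.18644 mm → contributes +2 975 760 mm⁴
  bottom flange (beyond web): d = 21.18644 mm → contributes +2 975 760 mm⁴
Total I = 9 238 835 mm⁴.

Iy ≈ 9.2388 × 10⁶ mm⁴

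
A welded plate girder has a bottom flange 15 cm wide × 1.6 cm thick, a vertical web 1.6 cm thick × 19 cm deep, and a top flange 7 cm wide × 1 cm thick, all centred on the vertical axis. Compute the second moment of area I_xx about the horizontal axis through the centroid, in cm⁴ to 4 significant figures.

Decompose the section into non-overlapping parts with the origin at the bottom-left of its bounding rectangle.
Bottom plate: 15 × 1.6, A = 24 cm², y = 0.8 cm, Ī = 5.12 cm⁴.
Web plate: 1.6 × 19, A = 30.4 cm², y = 11.1 cm, Ī = 914.533 cm⁴.
Top plate: 7 × 1, A = 7 cm², y = 21.1 cm, Ī = 0.583333 cm⁴.
Centroid: ȳ = ΣA·y / ΣA = 8.21401 cm.
Transfer each piece to the horizontal axis through the centroid using Ī + A·d² with d = y − 8.21401:
  bottom plate: d = -7.41401 cm → contributes +1324.34 cm⁴
  web plate: d = 2.88599 cm → contributes +1167.73 cm⁴
  top plate: d = 12.886 cm → contributes +1162.93 cm⁴
Total I = 3 655 cm⁴.

I_xx ≈ 3655 cm⁴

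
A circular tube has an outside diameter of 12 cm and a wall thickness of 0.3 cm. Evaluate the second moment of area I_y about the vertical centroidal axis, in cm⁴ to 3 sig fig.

I_y ≈ 189 cm⁴

Treat the section as a set of non-overlapping primitives; coordinates are from the bounding-box lower-left.
Outer circle: ⌀12, A = 113.1 cm², x = 6 cm, Ī = 1017.9 cm⁴.
Bore (subtracted): ⌀11.4, A = 102.07 cm², x = 6 cm, Ī = 829.07 cm⁴.
By symmetry the centroid is at mid-width, x̄ = 6 cm.
All pieces are centred on the vertical centroidal axis, so I = ΣĪ (holes subtracted) = 188.81 cm⁴.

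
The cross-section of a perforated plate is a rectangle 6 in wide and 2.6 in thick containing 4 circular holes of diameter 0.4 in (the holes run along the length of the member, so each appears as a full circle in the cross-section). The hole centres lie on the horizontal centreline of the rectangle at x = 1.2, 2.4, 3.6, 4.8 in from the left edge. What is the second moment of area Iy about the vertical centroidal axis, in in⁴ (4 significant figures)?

Iy ≈ 45.89 in⁴

Treat the section as a set of non-overlapping primitives; coordinates are from the bounding-box lower-left.
Plate: 6 × 2.6, A = 15.6 in², x = 3 in, Ī = 46.8 in⁴.
Hole 1 (subtracted): ⌀0.4, A = 0.125664 in², x = 1.2 in, Ī = 0.00125664 in⁴.
Hole 2 (subtracted): ⌀0.4, A = 0.125664 in², x = 2.4 in, Ī = 0.00125664 in⁴.
Hole 3 (subtracted): ⌀0.4, A = 0.125664 in², x = 3.6 in, Ī = 0.00125664 in⁴.
Hole 4 (subtracted): ⌀0.4, A = 0.125664 in², x = 4.8 in, Ī = 0.00125664 in⁴.
By symmetry the centroid is at mid-width, x̄ = 3 in.
Transfer each piece to the vertical centroidal axis using Ī + A·d² with d = x − 3:
  plate: d = 0 in → contributes +46.8 in⁴
  hole 1: d = -1.8 in → contributes −0.408407 in⁴
  hole 2: d = -0.6 in → contributes −0.0464956 in⁴
  hole 3: d = 0.6 in → contributes −0.0464956 in⁴
  hole 4: d = 1.8 in → contributes −0.408407 in⁴
Total I = 45.8902 in⁴.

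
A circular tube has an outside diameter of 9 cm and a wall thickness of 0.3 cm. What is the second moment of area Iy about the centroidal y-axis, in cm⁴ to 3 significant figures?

Split into non-overlapping primitives; take the origin at the lower-left of the bounding box.
Outer circle: ⌀9, A = 63.617 cm², x = 4.5 cm, Ī = 322.06 cm⁴.
Bore (subtracted): ⌀8.4, A = 55.418 cm², x = 4.5 cm, Ī = 244.39 cm⁴.
By symmetry the centroid is at mid-width, x̄ = 4.5 cm.
All pieces are centred on the centroidal y-axis, so I = ΣĪ (holes subtracted) = 77.67 cm⁴.

Iy ≈ 77.7 cm⁴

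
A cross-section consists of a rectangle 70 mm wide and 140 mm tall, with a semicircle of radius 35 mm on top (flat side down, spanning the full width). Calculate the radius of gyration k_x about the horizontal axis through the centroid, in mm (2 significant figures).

k_x ≈ 49 mm

Decompose the section into non-overlapping parts with the origin at the bottom-left of its bounding rectangle.
Rectangular body: 70 × 140, A = 9 800 mm², y = 70 mm, Ī = 16 006 667 mm⁴.
Semicircular cap: semicircle r = 35, A = 1 924 mm², y = 154.9 mm, Ī = 164 704 mm⁴.
Centroid: ȳ = ΣA·y / ΣA = 83.93 mm.
Transfer each piece to the horizontal axis through the centroid using Ī + A·d² with d = y − 83.93:
  rectangular body: d = -13.93 mm → contributes +17 907 391 mm⁴
  semicircular cap: d = 70.93 mm → contributes +9 845 012 mm⁴
Total I = 27 752 402 mm⁴.
Radius of gyration: k = √(I/A) = √(27 752 402 / 11 724) = 48.65 mm.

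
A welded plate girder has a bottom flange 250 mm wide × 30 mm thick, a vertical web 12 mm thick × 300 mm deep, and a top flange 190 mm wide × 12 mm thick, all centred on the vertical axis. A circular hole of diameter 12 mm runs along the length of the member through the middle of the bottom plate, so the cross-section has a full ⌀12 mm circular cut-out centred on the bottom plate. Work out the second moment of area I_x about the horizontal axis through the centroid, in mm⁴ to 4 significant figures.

Split into non-overlapping primitives; take the origin at the lower-left of the bounding box.
Bottom plate: 250 × 30, A = 7 500 mm², y = 15 mm, Ī = 562 500 mm⁴.
Web plate: 12 × 300, A = 3 600 mm², y = 180 mm, Ī = 27 000 000 mm⁴.
Top plate: 190 × 12, A = 2 280 mm², y = 336 mm, Ī = 27 360 mm⁴.
Hole (subtracted): ⌀12, A = 113.097 mm², y = 15 mm, Ī = 1017.88 mm⁴.
Centroid: ȳ = ΣA·y / ΣA = 114.939 mm.
Transfer each piece to the horizontal axis through the centroid using Ī + A·d² with d = y − 114.939:
  bottom plate: d = -99.9389 mm → contributes +75 470 917 mm⁴
  web plate: d = 65.0611 mm → contributes +42 238 596 mm⁴
  top plate: d = 221.061 mm → contributes +111 446 397 mm⁴
  hole: d = -99.9389 mm → contributes −1 130 610 mm⁴
Total I = 228 025 299 mm⁴.

I_x ≈ 2.280 × 10⁸ mm⁴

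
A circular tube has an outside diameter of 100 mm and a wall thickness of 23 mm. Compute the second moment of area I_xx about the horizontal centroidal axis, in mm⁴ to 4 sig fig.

I_xx ≈ 4.491 × 10⁶ mm⁴

Treat the section as a set of non-overlapping primitives; coordinates are from the bounding-box lower-left.
Outer circle: ⌀100, A = 7853.98 mm², y = 50 mm, Ī = 4 908 739 mm⁴.
Bore (subtracted): ⌀54, A = 2290.22 mm², y = 50 mm, Ī = 417 393 mm⁴.
By symmetry the centroid is at mid-height, ȳ = 50 mm.
All pieces are centred on the horizontal centroidal axis, so I = ΣĪ (holes subtracted) = 4 491 346 mm⁴.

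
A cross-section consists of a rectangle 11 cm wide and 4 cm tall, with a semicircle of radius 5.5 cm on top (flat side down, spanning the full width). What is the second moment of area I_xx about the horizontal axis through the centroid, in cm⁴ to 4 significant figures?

I_xx ≈ 588.3 cm⁴

Treat the section as a set of non-overlapping primitives; coordinates are from the bounding-box lower-left.
Rectangular body: 11 × 4, A = 44 cm², y = 2 cm, Ī = 58.6667 cm⁴.
Semicircular cap: semicircle r = 5.5, A = 47.5166 cm², y = 6.33427 cm, Ī = 100.434 cm⁴.
Centroid: ȳ = ΣA·y / ΣA = 4.25041 cm.
Transfer each piece to the horizontal axis through the centroid using Ī + A·d² with d = y − 4.25041:
  rectangular body: d = -2.25041 cm → contributes +281.498 cm⁴
  semicircular cap: d = 2.08386 cm → contributes +306.774 cm⁴
Total I = 588.272 cm⁴.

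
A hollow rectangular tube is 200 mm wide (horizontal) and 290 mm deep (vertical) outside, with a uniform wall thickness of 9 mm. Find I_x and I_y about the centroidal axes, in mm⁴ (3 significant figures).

I_x ≈ 1.01 × 10⁸ mm⁴, I_y ≈ 5.67 × 10⁷ mm⁴

Split into non-overlapping primitives; take the origin at the lower-left of the bounding box.
Outer rectangle: 200 × 290, A = 58 000 mm², y = 145 mm, Ī = 406 483 333 mm⁴.
Inner void (subtracted): 182 × 272, A = 49 504 mm², y = 145 mm, Ī = 305 208 661 mm⁴.
By symmetry the centroid is at mid-height, ȳ = 145 mm.
All pieces are centred on the centroidal x-axis, so I = ΣĪ (holes subtracted) = 101 274 672 mm⁴.
Repeating about the centroidal y-axis gives I_y = 56 685 792 mm⁴.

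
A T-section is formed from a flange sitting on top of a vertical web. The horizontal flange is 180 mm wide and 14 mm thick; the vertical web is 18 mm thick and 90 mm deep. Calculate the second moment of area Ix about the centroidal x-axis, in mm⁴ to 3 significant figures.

Ix ≈ 3.80 × 10⁶ mm⁴

Decompose the section into non-overlapping parts with the origin at the bottom-left of its bounding rectangle.
Flange: 180 × 14, A = 2 520 mm², y = 97 mm, Ī = 41 160 mm⁴.
Web: 18 × 90, A = 1 620 mm², y = 45 mm, Ī = 1 093 500 mm⁴.
Centroid: ȳ = ΣA·y / ΣA = 76.652 mm.
Transfer each piece to the centroidal x-axis using Ī + A·d² with d = y − 76.652:
  flange: d = 20.348 mm → contributes +1 084 526 mm⁴
  web: d = -31.652 mm → contributes +2 716 513 mm⁴
Total I = 3 801 039 mm⁴.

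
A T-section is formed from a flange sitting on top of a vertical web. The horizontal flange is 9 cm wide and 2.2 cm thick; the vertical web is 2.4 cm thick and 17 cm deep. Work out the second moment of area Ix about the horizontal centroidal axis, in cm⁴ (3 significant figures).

Ix ≈ 2220 cm⁴

Decompose the section into non-overlapping parts with the origin at the bottom-left of its bounding rectangle.
Flange: 9 × 2.2, A = 19.8 cm², y = 18.1 cm, Ī = 7.986 cm⁴.
Web: 2.4 × 17, A = 40.8 cm², y = 8.5 cm, Ī = 982.6 cm⁴.
Centroid: ȳ = ΣA·y / ΣA = 11.637 cm.
Transfer each piece to the horizontal centroidal axis using Ī + A·d² with d = y − 11.637:
  flange: d = 6.4634 cm → contributes +835.13 cm⁴
  web: d = -3.1366 cm → contributes +1 384 cm⁴
Total I = 2219.1 cm⁴.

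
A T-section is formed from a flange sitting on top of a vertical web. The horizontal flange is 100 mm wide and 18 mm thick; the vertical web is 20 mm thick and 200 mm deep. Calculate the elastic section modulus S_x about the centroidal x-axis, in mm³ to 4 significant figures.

Treat the section as a set of non-overlapping primitives; coordinates are from the bounding-box lower-left.
Flange: 100 × 18, A = 1 800 mm², y = 209 mm, Ī = 48 600 mm⁴.
Web: 20 × 200, A = 4 000 mm², y = 100 mm, Ī = 13 333 333 mm⁴.
Centroid: ȳ = ΣA·y / ΣA = 133.828 mm.
Transfer each piece to the centroidal x-axis using Ī + A·d² with d = y − 133.828:
  flange: d = 75.1724 mm → contributes +10 220 205 mm⁴
  web: d = -33.8276 mm → contributes +17 910 556 mm⁴
Total I = 28 130 761 mm⁴.
Extreme fibre distance c = 133.828 mm; S = I/c = 210 202 mm³.

S_x ≈ 2.102 × 10⁵ mm³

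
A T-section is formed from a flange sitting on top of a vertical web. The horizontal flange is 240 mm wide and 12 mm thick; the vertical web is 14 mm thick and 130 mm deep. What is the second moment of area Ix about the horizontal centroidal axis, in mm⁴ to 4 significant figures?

Break the section into simple shapes (no overlaps), measuring from the bottom-left corner of the bounding box.
Flange: 240 × 12, A = 2 880 mm², y = 136 mm, Ī = 34 560 mm⁴.
Web: 14 × 130, A = 1 820 mm², y = 65 mm, Ī = 2 563 167 mm⁴.
Centroid: ȳ = ΣA·y / ΣA = 108.506 mm.
Transfer each piece to the horizontal centroidal axis using Ī + A·d² with d = y − 108.506:
  flange: d = 27.4936 mm → contributes +2 211 549 mm⁴
  web: d = -43.5064 mm → contributes +6 008 072 mm⁴
Total I = 8 219 621 mm⁴.

Ix ≈ 8.220 × 10⁶ mm⁴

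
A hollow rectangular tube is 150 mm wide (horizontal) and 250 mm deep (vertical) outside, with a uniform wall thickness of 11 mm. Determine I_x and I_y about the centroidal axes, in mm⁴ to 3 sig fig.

Break the section into simple shapes (no overlaps), measuring from the bottom-left corner of the bounding box.
Outer rectangle: 150 × 250, A = 37 500 mm², y = 125 mm, Ī = 195 312 500 mm⁴.
Inner void (subtracted): 128 × 228, A = 29 184 mm², y = 125 mm, Ī = 126 425 088 mm⁴.
By symmetry the centroid is at mid-height, ȳ = 125 mm.
All pieces are centred on the centroidal x-axis, so I = ΣĪ (holes subtracted) = 68 887 412 mm⁴.
Repeating about the centroidal y-axis gives I_y = 30 466 612 mm⁴.

I_x ≈ 6.89 × 10⁷ mm⁴, I_y ≈ 3.05 × 10⁷ mm⁴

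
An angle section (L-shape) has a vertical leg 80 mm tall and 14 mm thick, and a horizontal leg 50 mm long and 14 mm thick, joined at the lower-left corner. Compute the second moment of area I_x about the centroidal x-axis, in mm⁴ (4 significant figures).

I_x ≈ 9.841 × 10⁵ mm⁴

Treat the section as a set of non-overlapping primitives; coordinates are from the bounding-box lower-left.
Vertical leg: 14 × 80, A = 1 120 mm², y = 40 mm, Ī = 597 333 mm⁴.
Horizontal leg (remainder): 36 × 14, A = 504 mm², y = 7 mm, Ī = 8 232 mm⁴.
Centroid: ȳ = ΣA·y / ΣA = 29.7586 mm.
Transfer each piece to the centroidal x-axis using Ī + A·d² with d = y − 29.7586:
  vertical leg: d = 10.2414 mm → contributes +714 805 mm⁴
  horizontal leg (remainder): d = -22.7586 mm → contributes +269 281 mm⁴
Total I = 984 087 mm⁴.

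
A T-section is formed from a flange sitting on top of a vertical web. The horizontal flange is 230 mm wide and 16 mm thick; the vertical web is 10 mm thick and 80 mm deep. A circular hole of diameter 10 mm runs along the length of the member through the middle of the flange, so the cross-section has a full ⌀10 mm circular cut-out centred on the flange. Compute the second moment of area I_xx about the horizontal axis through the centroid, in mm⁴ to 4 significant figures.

Treat the section as a set of non-overlapping primitives; coordinates are from the bounding-box lower-left.
Flange: 230 × 16, A = 3 680 mm², y = 88 mm, Ī = 78506.7 mm⁴.
Web: 10 × 80, A = 800 mm², y = 40 mm, Ī = 426 667 mm⁴.
Hole (subtracted): ⌀10, A = 78.5398 mm², y = 88 mm, Ī = 490.874 mm⁴.
Centroid: ȳ = ΣA·y / ΣA = 79.2756 mm.
Transfer each piece to the horizontal axis through the centroid using Ī + A·d² with d = y − 79.2756:
  flange: d = 8.72438 mm → contributes +358 609 mm⁴
  web: d = -39.2756 mm → contributes +1 660 726 mm⁴
  hole: d = 8.72438 mm → contributes −6468.91 mm⁴
Total I = 2 012 866 mm⁴.

I_xx ≈ 2.013 × 10⁶ mm⁴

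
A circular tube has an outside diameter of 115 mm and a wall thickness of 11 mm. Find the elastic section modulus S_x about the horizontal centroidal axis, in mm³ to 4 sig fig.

Break the section into simple shapes (no overlaps), measuring from the bottom-left corner of the bounding box.
Outer circle: ⌀115, A = 10386.9 mm², y = 57.5 mm, Ī = 8 585 414 mm⁴.
Bore (subtracted): ⌀93, A = 6792.91 mm², y = 57.5 mm, Ī = 3 671 992 mm⁴.
By symmetry the centroid is at mid-height, ȳ = 57.5 mm.
All pieces are centred on the horizontal centroidal axis, so I = ΣĪ (holes subtracted) = 4 913 423 mm⁴.
Extreme fibre distance c = 57.5 mm; S = I/c = 85450.8 mm³.

S_x ≈ 8.545 × 10⁴ mm³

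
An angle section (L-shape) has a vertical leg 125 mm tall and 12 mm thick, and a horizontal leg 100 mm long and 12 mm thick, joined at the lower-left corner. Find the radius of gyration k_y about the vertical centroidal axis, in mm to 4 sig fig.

k_y ≈ 29.66 mm

Decompose the section into non-overlapping parts with the origin at the bottom-left of its bounding rectangle.
Vertical leg: 12 × 125, A = 1 500 mm², x = 6 mm, Ī = 18 000 mm⁴.
Horizontal leg (remainder): 88 × 12, A = 1 056 mm², x = 56 mm, Ī = 681 472 mm⁴.
Centroid: x̄ = ΣA·x / ΣA = 26.6573 mm.
Transfer each piece to the vertical centroidal axis using Ī + A·d² with d = x − 26.6573:
  vertical leg: d = -20.6573 mm → contributes +658 085 mm⁴
  horizontal leg (remainder): d = 29.3427 mm → contributes +1 590 683 mm⁴
Total I = 2 248 768 mm⁴.
Radius of gyration: k = √(I/A) = √(2 248 768 / 2 556) = 29.6614 mm.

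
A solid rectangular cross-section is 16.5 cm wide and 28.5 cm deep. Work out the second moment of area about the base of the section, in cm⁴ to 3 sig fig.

The section: 16.5 × 28.5, A = 470.25 cm², y = 14.25 cm, Ī = 31 830 cm⁴.
Transfer it to the bottom edge using Ī + A·d² with d = y − 0:
  the section: d = 14.25 cm → contributes +127 320 cm⁴
Total I = 127 320 cm⁴.

I_base ≈ 1.27 × 10⁵ cm⁴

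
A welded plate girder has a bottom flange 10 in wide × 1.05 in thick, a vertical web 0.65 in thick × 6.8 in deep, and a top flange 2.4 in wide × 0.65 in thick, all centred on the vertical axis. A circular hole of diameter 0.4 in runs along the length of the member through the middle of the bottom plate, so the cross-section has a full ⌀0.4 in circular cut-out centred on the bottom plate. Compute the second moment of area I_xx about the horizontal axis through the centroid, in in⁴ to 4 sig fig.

Treat the section as a set of non-overlapping primitives; coordinates are from the bounding-box lower-left.
Bottom plate: 10 × 1.05, A = 10.5 in², y = 0.525 in, Ī = 0.964688 in⁴.
Web plate: 0.65 × 6.8, A = 4.42 in², y = 4.45 in, Ī = 17.0317 in⁴.
Top plate: 2.4 × 0.65, A = 1.56 in², y = 8.175 in, Ī = 0.054925 in⁴.
Hole (subtracted): ⌀0.4, A = 0.125664 in², y = 0.525 in, Ī = 0.00125664 in⁴.
Centroid: ȳ = ΣA·y / ΣA = 2.3155 in.
Transfer each piece to the horizontal axis through the centroid using Ī + A·d² with d = y − 2.3155:
  bottom plate: d = -1.7905 in → contributes +34.6267 in⁴
  web plate: d = 2.1345 in → contributes +37.1696 in⁴
  top plate: d = 5.8595 in → contributes +53.6155 in⁴
  hole: d = -1.7905 in → contributes −0.404122 in⁴
Total I = 125.008 in⁴.

I_xx ≈ 125.0 in⁴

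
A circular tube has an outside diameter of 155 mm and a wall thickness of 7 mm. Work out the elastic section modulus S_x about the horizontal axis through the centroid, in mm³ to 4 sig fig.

S_x ≈ 1.152 × 10⁵ mm³

Break the section into simple shapes (no overlaps), measuring from the bottom-left corner of the bounding box.
Outer circle: ⌀155, A = 18869.2 mm², y = 77.5 mm, Ī = 28 333 269 mm⁴.
Bore (subtracted): ⌀141, A = 15614.5 mm², y = 77.5 mm, Ī = 19 401 993 mm⁴.
By symmetry the centroid is at mid-height, ȳ = 77.5 mm.
All pieces are centred on the horizontal axis through the centroid, so I = ΣĪ (holes subtracted) = 8 931 276 mm⁴.
Extreme fibre distance c = 77.5 mm; S = I/c = 115 242 mm³.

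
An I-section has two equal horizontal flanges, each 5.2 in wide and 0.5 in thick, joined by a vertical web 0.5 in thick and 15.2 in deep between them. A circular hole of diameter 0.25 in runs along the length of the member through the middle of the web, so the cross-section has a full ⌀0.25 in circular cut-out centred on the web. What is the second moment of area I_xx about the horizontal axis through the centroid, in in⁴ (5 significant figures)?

Decompose the section into non-overlapping parts with the origin at the bottom-left of its bounding rectangle.
Bottom flange: 5.2 × 0.5, A = 2.6 in², y = 0.25 in, Ī = 0.05416667 in⁴.
Web: 0.5 × 15.2, A = 7.6 in², y = 8.1 in, Ī = 146.3253 in⁴.
Top flange: 5.2 × 0.5, A = 2.6 in², y = 15.95 in, Ī = 0.05416667 in⁴.
Hole (subtracted): ⌀0.25, A = 0.04908739 in², y = 8.1 in, Ī = 0.0001917476 in⁴.
By symmetry the centroid is at mid-height, ȳ = 8.1 in.
Transfer each piece to the horizontal axis through the centroid using Ī + A·d² with d = y − 8.1:
  bottom flange: d = -7.85 in → contributes +160.2727 in⁴
  web: d = 0 in → contributes +146.3253 in⁴
  top flange: d = 7.85 in → contributes +160.2727 in⁴
  hole: d = 0 in → contributes −0.0001917476 in⁴
Total I = 466.8705 in⁴.

I_xx ≈ 466.87 in⁴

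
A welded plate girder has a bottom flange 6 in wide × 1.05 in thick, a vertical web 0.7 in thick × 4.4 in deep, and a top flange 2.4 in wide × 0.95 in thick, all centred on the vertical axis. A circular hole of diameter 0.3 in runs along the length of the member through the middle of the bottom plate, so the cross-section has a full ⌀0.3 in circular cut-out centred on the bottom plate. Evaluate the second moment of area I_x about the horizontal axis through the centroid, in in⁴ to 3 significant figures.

I_x ≈ 58.1 in⁴

Decompose the section into non-overlapping parts with the origin at the bottom-left of its bounding rectangle.
Bottom plate: 6 × 1.05, A = 6.3 in², y = 0.525 in, Ī = 0.57881 in⁴.
Web plate: 0.7 × 4.4, A = 3.08 in², y = 3.25 in, Ī = 4.9691 in⁴.
Top plate: 2.4 × 0.95, A = 2.28 in², y = 5.925 in, Ī = 0.17148 in⁴.
Hole (subtracted): ⌀0.3, A = 0.070686 in², y = 0.525 in, Ī = 0.00039761 in⁴.
Centroid: ȳ = ΣA·y / ΣA = 2.3116 in.
Transfer each piece to the horizontal axis through the centroid using Ī + A·d² with d = y − 2.3116:
  bottom plate: d = -1.7866 in → contributes +20.687 in⁴
  web plate: d = 0.93844 in → contributes +7.6815 in⁴
  top plate: d = 3.6134 in → contributes +29.941 in⁴
  hole: d = -1.7866 in → contributes −0.22601 in⁴
Total I = 58.084 in⁴.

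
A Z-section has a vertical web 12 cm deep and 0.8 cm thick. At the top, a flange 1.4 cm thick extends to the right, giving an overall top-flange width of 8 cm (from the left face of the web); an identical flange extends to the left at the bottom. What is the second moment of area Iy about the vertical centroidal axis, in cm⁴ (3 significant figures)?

Iy ≈ 410 cm⁴

Split into non-overlapping primitives; take the origin at the lower-left of the bounding box.
Web: 0.8 × 12, A = 9.6 cm², x = 7.6 cm, Ī = 0.512 cm⁴.
Top flange (beyond web): 7.2 × 1.4, A = 10.08 cm², x = 11.6 cm, Ī = 43.546 cm⁴.
Bottom flange (beyond web): 7.2 × 1.4, A = 10.08 cm², x = 3.6 cm, Ī = 43.546 cm⁴.
Centroid: x̄ = ΣA·x / ΣA = 7.6 cm.
Transfer each piece to the vertical centroidal axis using Ī + A·d² with d = x − 7.6:
  web: d = 0 cm → contributes +0.512 cm⁴
  top flange (beyond web): d = 4 cm → contributes +204.83 cm⁴
  bottom flange (beyond web): d = -4 cm → contributes +204.83 cm⁴
Total I = 410.16 cm⁴.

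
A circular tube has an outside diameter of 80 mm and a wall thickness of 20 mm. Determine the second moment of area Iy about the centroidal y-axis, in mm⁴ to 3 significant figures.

Decompose the section into non-overlapping parts with the origin at the bottom-left of its bounding rectangle.
Outer circle: ⌀80, A = 5026.5 mm², x = 40 mm, Ī = 2 010 619 mm⁴.
Bore (subtracted): ⌀40, A = 1256.6 mm², x = 40 mm, Ī = 125 664 mm⁴.
By symmetry the centroid is at mid-width, x̄ = 40 mm.
All pieces are centred on the centroidal y-axis, so I = ΣĪ (holes subtracted) = 1 884 956 mm⁴.

Iy ≈ 1.88 × 10⁶ mm⁴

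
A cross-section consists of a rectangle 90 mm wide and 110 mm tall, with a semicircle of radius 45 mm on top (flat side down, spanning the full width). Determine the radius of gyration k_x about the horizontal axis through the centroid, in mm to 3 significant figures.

k_x ≈ 42.5 mm

Decompose the section into non-overlapping parts with the origin at the bottom-left of its bounding rectangle.
Rectangular body: 90 × 110, A = 9 900 mm², y = 55 mm, Ī = 9 982 500 mm⁴.
Semicircular cap: semicircle r = 45, A = 3180.9 mm², y = 129.1 mm, Ī = 450 072 mm⁴.
Centroid: ȳ = ΣA·y / ΣA = 73.018 mm.
Transfer each piece to the horizontal axis through the centroid using Ī + A·d² with d = y − 73.018:
  rectangular body: d = -18.018 mm → contributes +13 196 695 mm⁴
  semicircular cap: d = 56.08 mm → contributes +10 453 813 mm⁴
Total I = 23 650 508 mm⁴.
Radius of gyration: k = √(I/A) = √(23 650 508 / 13 081) = 42.521 mm.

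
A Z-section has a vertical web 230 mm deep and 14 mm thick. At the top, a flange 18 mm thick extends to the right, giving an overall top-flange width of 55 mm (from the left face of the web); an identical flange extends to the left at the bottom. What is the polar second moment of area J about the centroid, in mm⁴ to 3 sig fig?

J ≈ 3.22 × 10⁷ mm⁴

Split into non-overlapping primitives; take the origin at the lower-left of the bounding box.
Web: 14 × 230, A = 3 220 mm², y = 115 mm, Ī = 14 194 833 mm⁴.
Top flange (beyond web): 41 × 18, A = 738 mm², y = 221 mm, Ī = 19 926 mm⁴.
Bottom flange (beyond web): 41 × 18, A = 738 mm², y = 9 mm, Ī = 19 926 mm⁴.
Centroid: ȳ = ΣA·y / ΣA = 115 mm.
Transfer each piece to the centroidal x-axis using Ī + A·d² with d = y − 115:
  web: d = 0 mm → contributes +14 194 833 mm⁴
  top flange (beyond web): d = 106 mm → contributes +8 312 094 mm⁴
  bottom flange (beyond web): d = -106 mm → contributes +8 312 094 mm⁴
Total I = 30 819 021 mm⁴.
For the y-axis: x̄ = 48 mm.
Repeating about the centroidal y-axis gives I_y = 1 375 581 mm⁴.
Polar second moment: J = I_x + I_y = 32 194 603 mm⁴.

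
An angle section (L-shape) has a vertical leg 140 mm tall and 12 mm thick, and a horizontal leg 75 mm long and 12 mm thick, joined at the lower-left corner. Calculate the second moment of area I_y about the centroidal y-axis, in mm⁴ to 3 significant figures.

I_y ≈ 1.00 × 10⁶ mm⁴

Decompose the section into non-overlapping parts with the origin at the bottom-left of its bounding rectangle.
Vertical leg: 12 × 140, A = 1 680 mm², x = 6 mm, Ī = 20 160 mm⁴.
Horizontal leg (remainder): 63 × 12, A = 756 mm², x = 43.5 mm, Ī = 250 047 mm⁴.
Centroid: x̄ = ΣA·x / ΣA = 17.638 mm.
Transfer each piece to the centroidal y-axis using Ī + A·d² with d = x − 17.638:
  vertical leg: d = -11.638 mm → contributes +247 702 mm⁴
  horizontal leg (remainder): d = 25.862 mm → contributes +755 695 mm⁴
Total I = 1 003 397 mm⁴.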